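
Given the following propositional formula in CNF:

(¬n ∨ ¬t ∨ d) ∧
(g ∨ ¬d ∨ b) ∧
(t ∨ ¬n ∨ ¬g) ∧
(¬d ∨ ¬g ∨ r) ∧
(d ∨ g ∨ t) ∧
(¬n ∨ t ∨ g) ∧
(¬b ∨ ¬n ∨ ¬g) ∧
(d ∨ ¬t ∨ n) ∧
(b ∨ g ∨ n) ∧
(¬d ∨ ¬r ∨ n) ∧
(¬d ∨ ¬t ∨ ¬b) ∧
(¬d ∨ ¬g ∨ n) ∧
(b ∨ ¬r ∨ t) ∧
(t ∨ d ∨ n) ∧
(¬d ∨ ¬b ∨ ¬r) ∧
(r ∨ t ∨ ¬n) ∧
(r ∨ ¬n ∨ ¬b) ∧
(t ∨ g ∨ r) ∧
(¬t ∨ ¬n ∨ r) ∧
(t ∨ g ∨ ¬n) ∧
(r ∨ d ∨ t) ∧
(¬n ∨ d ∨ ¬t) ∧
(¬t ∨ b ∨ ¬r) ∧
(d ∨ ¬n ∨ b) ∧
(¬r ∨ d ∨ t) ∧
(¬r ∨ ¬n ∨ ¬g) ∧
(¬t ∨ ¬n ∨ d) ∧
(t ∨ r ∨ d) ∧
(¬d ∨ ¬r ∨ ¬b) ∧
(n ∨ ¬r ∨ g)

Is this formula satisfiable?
No

No, the formula is not satisfiable.

No assignment of truth values to the variables can make all 30 clauses true simultaneously.

The formula is UNSAT (unsatisfiable).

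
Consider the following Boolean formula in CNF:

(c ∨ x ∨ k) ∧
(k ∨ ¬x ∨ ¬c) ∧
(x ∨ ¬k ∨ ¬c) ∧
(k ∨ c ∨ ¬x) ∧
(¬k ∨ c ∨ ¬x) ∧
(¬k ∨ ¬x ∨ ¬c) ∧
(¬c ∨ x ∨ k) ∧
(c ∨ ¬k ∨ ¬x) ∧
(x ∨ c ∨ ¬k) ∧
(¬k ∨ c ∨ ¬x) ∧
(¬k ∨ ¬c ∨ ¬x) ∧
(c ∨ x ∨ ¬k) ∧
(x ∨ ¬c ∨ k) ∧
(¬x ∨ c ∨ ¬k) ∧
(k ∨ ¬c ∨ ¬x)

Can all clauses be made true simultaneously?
No

No, the formula is not satisfiable.

No assignment of truth values to the variables can make all 15 clauses true simultaneously.

The formula is UNSAT (unsatisfiable).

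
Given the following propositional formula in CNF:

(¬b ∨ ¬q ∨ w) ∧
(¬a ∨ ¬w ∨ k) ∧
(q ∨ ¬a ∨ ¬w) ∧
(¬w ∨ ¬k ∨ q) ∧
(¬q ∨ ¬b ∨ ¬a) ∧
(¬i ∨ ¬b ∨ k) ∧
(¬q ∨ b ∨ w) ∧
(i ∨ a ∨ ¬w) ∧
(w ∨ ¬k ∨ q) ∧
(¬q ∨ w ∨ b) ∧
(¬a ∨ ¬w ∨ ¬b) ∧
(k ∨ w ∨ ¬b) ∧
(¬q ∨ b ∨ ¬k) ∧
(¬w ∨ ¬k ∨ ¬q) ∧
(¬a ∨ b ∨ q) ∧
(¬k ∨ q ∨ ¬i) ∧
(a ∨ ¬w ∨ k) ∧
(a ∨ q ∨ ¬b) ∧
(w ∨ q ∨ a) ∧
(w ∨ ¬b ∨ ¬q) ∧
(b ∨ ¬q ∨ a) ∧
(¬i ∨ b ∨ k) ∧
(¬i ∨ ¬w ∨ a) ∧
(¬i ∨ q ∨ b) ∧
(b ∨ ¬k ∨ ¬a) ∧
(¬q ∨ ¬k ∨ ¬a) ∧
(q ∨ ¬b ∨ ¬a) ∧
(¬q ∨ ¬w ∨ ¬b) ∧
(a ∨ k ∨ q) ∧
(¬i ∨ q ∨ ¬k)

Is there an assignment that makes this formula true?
No

No, the formula is not satisfiable.

No assignment of truth values to the variables can make all 30 clauses true simultaneously.

The formula is UNSAT (unsatisfiable).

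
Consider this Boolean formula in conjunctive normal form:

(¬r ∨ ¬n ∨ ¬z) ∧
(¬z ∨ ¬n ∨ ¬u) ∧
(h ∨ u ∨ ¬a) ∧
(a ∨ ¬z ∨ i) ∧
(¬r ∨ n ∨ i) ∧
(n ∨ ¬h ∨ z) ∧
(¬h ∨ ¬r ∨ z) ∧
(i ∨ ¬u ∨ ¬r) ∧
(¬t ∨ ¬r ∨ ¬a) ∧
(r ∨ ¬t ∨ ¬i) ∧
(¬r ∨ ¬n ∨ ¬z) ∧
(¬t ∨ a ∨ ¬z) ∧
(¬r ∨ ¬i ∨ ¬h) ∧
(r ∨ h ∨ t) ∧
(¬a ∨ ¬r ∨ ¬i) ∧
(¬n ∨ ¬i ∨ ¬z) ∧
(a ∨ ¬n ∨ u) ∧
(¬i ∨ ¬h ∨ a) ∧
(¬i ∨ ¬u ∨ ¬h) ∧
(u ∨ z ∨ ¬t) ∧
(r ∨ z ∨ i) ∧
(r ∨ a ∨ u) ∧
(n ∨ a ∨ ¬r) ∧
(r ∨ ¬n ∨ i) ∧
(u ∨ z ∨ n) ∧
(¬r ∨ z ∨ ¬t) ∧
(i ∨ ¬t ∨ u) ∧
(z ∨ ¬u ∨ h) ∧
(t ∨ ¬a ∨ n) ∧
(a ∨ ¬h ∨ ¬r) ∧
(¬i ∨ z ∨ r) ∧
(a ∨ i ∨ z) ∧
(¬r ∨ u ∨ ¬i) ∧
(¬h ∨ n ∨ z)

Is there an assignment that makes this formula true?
Yes

Yes, the formula is satisfiable.

One satisfying assignment is: u=True, z=True, i=False, n=False, a=True, h=False, r=False, t=True

Verification: With this assignment, all 34 clauses evaluate to true.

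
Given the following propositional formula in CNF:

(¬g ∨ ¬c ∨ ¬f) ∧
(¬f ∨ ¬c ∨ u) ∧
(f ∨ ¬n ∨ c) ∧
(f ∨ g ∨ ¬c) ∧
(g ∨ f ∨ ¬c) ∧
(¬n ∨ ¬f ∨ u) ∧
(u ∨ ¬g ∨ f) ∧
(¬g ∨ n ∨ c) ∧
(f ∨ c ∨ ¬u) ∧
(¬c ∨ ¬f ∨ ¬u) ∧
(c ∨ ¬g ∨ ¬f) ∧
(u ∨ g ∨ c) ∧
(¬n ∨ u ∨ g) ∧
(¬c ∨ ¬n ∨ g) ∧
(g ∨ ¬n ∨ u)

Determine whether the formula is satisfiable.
Yes

Yes, the formula is satisfiable.

One satisfying assignment is: u=True, g=False, c=False, n=False, f=True

Verification: With this assignment, all 15 clauses evaluate to true.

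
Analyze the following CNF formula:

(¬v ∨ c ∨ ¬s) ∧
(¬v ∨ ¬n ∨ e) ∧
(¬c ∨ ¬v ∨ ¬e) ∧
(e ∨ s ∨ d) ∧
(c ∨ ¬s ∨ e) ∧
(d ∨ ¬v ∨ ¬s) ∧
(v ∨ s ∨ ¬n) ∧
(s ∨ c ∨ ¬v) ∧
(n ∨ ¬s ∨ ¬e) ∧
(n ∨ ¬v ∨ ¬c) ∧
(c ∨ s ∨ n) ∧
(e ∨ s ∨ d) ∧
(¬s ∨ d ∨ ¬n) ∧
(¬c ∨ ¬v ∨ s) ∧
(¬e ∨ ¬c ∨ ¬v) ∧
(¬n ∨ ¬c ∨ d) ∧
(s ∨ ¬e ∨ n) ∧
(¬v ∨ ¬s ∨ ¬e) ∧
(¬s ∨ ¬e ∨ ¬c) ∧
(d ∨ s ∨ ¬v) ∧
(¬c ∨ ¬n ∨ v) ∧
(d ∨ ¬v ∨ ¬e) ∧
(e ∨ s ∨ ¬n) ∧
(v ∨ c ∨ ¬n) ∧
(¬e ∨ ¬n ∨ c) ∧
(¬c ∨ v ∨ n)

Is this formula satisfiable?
No

No, the formula is not satisfiable.

No assignment of truth values to the variables can make all 26 clauses true simultaneously.

The formula is UNSAT (unsatisfiable).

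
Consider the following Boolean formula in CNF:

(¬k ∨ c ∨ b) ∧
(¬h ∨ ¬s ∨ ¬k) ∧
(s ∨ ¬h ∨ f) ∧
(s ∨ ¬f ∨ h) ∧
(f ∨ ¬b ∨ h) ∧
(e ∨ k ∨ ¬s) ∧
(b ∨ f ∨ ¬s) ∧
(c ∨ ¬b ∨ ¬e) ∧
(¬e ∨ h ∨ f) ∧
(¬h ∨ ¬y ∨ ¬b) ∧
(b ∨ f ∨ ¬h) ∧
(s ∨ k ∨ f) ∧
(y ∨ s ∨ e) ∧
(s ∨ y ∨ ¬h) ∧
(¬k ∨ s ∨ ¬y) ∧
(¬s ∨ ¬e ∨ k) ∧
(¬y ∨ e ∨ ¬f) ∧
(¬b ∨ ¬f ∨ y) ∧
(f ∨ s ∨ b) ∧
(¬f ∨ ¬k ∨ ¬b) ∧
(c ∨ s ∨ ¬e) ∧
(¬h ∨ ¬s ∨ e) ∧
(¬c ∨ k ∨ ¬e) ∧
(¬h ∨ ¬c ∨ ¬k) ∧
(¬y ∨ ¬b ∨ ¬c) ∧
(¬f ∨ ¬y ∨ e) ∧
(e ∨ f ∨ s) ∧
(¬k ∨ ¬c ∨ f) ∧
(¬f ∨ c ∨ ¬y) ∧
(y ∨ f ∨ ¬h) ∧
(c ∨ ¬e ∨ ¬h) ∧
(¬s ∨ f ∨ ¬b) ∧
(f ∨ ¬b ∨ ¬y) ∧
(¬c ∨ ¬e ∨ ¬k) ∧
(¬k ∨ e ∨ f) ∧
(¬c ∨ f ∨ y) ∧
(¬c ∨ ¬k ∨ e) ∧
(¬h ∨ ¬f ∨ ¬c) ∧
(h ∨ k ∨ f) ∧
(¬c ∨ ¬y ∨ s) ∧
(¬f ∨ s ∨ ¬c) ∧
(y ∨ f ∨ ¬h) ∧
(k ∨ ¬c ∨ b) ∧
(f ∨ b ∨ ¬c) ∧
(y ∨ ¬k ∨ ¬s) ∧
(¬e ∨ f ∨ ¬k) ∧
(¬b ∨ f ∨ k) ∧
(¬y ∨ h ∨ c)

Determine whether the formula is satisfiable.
No

No, the formula is not satisfiable.

No assignment of truth values to the variables can make all 48 clauses true simultaneously.

The formula is UNSAT (unsatisfiable).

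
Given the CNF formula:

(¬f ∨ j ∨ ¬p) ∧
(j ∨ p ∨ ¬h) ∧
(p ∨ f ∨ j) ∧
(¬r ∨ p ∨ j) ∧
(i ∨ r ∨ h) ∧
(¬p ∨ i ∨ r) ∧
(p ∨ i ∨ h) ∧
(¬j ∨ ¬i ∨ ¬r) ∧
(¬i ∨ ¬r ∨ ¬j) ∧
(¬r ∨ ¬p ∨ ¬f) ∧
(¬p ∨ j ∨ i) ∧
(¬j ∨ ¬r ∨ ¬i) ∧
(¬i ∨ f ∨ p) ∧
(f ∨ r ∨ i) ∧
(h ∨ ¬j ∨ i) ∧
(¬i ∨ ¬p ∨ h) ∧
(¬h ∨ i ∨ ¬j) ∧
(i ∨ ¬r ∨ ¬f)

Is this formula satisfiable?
Yes

Yes, the formula is satisfiable.

One satisfying assignment is: h=False, j=True, r=False, i=True, f=True, p=False

Verification: With this assignment, all 18 clauses evaluate to true.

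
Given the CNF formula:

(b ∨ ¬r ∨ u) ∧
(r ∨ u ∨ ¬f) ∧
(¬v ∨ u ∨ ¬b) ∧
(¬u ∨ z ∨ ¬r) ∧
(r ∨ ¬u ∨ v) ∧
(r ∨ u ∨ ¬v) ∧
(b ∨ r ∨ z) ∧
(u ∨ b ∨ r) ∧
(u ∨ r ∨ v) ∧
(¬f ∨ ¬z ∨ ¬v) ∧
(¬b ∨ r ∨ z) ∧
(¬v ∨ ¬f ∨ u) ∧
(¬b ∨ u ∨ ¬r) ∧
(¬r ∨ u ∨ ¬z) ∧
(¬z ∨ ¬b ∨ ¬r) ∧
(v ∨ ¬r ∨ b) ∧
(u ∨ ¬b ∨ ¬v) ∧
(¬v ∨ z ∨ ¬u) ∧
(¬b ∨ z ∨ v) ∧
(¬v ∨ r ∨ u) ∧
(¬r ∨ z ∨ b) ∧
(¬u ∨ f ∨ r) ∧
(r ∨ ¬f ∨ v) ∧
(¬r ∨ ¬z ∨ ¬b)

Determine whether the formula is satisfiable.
Yes

Yes, the formula is satisfiable.

One satisfying assignment is: u=True, f=False, v=True, z=True, r=True, b=False

Verification: With this assignment, all 24 clauses evaluate to true.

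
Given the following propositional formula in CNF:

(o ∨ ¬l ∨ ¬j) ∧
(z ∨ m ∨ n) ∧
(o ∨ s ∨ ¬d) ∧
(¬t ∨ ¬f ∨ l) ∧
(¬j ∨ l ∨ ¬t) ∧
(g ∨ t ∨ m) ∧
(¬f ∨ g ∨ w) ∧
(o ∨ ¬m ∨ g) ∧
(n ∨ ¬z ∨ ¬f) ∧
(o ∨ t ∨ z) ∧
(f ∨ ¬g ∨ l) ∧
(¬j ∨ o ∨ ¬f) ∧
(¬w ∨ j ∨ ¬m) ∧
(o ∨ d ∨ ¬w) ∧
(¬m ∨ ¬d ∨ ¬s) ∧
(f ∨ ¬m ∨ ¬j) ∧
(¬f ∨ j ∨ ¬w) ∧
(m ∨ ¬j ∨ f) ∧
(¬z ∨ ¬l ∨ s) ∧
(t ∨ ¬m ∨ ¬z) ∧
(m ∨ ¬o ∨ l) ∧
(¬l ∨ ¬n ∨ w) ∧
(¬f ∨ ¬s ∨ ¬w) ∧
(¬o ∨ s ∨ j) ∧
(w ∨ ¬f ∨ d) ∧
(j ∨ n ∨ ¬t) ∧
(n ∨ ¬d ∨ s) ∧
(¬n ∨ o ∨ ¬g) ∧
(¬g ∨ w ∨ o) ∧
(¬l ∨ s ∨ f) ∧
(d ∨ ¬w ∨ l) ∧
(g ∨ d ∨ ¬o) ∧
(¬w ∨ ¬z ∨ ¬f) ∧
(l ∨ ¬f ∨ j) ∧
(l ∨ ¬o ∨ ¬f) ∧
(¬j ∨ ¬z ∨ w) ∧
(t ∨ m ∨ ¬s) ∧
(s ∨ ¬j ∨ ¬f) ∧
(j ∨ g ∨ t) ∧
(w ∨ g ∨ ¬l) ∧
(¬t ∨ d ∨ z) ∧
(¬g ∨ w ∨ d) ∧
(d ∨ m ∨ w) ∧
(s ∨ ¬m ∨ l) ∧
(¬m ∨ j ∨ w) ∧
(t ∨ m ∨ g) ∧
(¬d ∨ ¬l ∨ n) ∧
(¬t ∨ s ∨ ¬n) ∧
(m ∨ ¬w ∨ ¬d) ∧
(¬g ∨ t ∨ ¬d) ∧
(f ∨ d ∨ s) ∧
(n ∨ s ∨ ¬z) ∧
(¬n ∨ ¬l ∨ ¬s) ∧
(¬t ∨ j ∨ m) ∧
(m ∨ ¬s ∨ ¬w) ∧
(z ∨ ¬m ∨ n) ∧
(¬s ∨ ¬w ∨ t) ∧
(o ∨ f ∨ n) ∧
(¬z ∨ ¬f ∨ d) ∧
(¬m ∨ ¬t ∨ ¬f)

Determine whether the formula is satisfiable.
No

No, the formula is not satisfiable.

No assignment of truth values to the variables can make all 60 clauses true simultaneously.

The formula is UNSAT (unsatisfiable).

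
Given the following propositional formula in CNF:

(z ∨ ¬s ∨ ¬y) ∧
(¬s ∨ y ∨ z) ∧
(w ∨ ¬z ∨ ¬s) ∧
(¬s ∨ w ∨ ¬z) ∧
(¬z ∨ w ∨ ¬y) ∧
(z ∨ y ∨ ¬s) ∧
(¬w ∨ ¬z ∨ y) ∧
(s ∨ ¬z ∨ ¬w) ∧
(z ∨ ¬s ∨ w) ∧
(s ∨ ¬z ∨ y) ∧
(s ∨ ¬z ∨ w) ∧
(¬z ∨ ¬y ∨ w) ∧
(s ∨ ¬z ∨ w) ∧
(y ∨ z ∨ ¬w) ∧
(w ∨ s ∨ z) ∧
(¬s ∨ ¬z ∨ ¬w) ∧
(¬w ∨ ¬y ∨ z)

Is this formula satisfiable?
No

No, the formula is not satisfiable.

No assignment of truth values to the variables can make all 17 clauses true simultaneously.

The formula is UNSAT (unsatisfiable).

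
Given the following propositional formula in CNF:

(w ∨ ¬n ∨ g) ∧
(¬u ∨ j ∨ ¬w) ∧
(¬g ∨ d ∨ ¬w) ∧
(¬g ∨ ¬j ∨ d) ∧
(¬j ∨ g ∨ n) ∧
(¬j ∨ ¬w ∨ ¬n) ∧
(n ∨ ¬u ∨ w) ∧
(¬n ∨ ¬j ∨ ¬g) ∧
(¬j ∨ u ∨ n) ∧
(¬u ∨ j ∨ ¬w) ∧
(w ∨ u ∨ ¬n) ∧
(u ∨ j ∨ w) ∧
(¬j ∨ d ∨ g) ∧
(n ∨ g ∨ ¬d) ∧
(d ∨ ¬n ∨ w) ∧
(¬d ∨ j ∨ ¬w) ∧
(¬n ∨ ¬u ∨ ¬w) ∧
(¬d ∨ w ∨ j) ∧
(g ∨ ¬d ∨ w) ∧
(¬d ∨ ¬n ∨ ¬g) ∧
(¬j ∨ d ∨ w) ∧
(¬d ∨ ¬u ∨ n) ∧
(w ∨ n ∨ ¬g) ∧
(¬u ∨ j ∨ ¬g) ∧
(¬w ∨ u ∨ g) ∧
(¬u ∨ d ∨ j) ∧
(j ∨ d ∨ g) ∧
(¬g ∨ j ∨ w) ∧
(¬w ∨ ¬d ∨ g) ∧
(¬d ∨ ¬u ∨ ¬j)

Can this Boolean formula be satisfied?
No

No, the formula is not satisfiable.

No assignment of truth values to the variables can make all 30 clauses true simultaneously.

The formula is UNSAT (unsatisfiable).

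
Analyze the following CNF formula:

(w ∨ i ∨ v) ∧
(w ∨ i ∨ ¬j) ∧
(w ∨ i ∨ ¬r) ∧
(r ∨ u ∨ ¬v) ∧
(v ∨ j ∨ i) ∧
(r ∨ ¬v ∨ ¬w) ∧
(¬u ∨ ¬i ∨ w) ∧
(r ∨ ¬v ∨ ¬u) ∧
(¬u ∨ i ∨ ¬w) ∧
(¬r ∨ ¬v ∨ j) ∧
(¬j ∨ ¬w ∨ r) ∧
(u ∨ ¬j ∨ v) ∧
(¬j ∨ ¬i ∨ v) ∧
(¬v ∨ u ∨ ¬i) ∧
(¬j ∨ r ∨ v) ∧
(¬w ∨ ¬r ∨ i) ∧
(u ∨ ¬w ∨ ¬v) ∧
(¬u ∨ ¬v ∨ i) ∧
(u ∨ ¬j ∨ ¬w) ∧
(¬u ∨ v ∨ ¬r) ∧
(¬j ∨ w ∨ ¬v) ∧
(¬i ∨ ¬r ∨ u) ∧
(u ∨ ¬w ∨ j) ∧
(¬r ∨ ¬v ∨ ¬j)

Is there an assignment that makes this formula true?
Yes

Yes, the formula is satisfiable.

One satisfying assignment is: w=False, i=True, u=False, r=False, j=False, v=False

Verification: With this assignment, all 24 clauses evaluate to true.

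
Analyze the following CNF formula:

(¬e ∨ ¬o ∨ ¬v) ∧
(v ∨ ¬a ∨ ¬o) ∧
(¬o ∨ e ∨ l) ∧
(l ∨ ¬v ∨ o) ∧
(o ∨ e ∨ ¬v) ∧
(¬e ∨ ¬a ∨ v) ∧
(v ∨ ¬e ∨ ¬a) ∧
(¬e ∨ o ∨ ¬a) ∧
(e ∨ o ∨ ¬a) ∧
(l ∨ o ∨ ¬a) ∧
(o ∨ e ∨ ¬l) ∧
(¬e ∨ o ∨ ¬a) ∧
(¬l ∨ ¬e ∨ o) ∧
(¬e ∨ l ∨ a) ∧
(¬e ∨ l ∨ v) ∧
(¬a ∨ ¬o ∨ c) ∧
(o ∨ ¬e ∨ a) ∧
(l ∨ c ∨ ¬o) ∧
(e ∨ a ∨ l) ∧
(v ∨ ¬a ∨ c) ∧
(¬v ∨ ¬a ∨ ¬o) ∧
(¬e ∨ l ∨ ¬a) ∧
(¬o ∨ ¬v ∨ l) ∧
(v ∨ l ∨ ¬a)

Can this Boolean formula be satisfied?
Yes

Yes, the formula is satisfiable.

One satisfying assignment is: o=True, e=True, v=False, l=True, a=False, c=True

Verification: With this assignment, all 24 clauses evaluate to true.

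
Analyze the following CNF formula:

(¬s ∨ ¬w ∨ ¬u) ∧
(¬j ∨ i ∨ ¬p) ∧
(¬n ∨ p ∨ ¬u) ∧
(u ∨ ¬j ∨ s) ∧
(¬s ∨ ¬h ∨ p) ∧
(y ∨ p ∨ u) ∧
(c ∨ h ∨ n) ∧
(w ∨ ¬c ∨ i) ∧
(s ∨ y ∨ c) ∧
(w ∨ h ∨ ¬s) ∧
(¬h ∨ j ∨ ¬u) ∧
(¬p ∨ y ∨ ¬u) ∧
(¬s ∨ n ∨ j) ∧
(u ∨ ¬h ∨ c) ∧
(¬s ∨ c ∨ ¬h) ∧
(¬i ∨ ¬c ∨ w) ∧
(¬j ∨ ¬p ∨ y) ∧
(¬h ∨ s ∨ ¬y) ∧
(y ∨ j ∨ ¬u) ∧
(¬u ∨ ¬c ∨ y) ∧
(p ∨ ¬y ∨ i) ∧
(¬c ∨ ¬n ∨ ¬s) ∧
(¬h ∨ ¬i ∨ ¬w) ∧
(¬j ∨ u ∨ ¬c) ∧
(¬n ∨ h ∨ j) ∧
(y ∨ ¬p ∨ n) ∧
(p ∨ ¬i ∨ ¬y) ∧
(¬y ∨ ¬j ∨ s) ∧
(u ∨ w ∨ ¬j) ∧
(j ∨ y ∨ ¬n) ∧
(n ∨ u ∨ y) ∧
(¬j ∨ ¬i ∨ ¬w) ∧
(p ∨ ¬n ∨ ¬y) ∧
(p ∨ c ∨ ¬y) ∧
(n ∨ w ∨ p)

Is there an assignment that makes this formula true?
Yes

Yes, the formula is satisfiable.

One satisfying assignment is: j=False, p=True, i=False, u=True, n=False, y=True, c=True, s=False, h=False, w=True

Verification: With this assignment, all 35 clauses evaluate to true.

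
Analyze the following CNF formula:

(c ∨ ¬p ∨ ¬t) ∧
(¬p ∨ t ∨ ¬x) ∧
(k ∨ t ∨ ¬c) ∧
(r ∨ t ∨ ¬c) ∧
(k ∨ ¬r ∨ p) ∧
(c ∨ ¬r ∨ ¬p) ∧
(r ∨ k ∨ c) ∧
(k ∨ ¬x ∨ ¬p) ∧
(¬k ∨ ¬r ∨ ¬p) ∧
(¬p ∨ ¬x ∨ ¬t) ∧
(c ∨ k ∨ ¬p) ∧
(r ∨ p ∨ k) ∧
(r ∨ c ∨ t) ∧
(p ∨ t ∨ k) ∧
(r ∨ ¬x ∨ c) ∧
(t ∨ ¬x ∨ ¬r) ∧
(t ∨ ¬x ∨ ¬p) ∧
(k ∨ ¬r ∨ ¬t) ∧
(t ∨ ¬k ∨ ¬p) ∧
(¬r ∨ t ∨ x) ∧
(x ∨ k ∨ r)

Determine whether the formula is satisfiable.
Yes

Yes, the formula is satisfiable.

One satisfying assignment is: c=True, r=False, p=True, t=True, x=False, k=True

Verification: With this assignment, all 21 clauses evaluate to true.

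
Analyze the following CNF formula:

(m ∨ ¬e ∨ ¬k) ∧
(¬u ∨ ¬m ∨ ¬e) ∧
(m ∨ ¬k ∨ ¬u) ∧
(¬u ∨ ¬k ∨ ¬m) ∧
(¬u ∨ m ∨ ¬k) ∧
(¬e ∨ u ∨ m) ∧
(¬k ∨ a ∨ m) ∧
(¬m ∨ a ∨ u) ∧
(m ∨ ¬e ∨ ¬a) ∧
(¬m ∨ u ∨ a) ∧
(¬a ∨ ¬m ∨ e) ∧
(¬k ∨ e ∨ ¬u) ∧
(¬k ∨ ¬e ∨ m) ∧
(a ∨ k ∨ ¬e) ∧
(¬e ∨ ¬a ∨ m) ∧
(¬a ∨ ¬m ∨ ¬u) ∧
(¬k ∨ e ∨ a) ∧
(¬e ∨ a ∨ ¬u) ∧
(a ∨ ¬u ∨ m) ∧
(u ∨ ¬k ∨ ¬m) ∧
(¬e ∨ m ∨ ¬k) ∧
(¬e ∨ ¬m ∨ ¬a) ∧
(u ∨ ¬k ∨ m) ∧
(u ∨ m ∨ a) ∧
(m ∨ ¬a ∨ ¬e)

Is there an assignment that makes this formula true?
Yes

Yes, the formula is satisfiable.

One satisfying assignment is: a=False, e=False, k=False, u=True, m=True

Verification: With this assignment, all 25 clauses evaluate to true.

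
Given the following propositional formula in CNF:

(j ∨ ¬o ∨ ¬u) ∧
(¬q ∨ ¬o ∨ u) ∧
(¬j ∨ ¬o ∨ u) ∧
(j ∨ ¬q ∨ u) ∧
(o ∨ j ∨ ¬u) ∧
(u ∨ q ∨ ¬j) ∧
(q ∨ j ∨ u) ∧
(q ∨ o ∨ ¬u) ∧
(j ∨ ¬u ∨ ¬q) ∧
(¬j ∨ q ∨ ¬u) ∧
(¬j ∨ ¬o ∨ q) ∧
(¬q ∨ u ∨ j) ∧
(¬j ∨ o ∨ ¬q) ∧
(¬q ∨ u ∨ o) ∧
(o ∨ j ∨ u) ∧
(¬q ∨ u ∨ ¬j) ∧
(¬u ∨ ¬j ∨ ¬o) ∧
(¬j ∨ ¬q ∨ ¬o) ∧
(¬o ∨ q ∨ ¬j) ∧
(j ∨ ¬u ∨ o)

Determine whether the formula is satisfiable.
No

No, the formula is not satisfiable.

No assignment of truth values to the variables can make all 20 clauses true simultaneously.

The formula is UNSAT (unsatisfiable).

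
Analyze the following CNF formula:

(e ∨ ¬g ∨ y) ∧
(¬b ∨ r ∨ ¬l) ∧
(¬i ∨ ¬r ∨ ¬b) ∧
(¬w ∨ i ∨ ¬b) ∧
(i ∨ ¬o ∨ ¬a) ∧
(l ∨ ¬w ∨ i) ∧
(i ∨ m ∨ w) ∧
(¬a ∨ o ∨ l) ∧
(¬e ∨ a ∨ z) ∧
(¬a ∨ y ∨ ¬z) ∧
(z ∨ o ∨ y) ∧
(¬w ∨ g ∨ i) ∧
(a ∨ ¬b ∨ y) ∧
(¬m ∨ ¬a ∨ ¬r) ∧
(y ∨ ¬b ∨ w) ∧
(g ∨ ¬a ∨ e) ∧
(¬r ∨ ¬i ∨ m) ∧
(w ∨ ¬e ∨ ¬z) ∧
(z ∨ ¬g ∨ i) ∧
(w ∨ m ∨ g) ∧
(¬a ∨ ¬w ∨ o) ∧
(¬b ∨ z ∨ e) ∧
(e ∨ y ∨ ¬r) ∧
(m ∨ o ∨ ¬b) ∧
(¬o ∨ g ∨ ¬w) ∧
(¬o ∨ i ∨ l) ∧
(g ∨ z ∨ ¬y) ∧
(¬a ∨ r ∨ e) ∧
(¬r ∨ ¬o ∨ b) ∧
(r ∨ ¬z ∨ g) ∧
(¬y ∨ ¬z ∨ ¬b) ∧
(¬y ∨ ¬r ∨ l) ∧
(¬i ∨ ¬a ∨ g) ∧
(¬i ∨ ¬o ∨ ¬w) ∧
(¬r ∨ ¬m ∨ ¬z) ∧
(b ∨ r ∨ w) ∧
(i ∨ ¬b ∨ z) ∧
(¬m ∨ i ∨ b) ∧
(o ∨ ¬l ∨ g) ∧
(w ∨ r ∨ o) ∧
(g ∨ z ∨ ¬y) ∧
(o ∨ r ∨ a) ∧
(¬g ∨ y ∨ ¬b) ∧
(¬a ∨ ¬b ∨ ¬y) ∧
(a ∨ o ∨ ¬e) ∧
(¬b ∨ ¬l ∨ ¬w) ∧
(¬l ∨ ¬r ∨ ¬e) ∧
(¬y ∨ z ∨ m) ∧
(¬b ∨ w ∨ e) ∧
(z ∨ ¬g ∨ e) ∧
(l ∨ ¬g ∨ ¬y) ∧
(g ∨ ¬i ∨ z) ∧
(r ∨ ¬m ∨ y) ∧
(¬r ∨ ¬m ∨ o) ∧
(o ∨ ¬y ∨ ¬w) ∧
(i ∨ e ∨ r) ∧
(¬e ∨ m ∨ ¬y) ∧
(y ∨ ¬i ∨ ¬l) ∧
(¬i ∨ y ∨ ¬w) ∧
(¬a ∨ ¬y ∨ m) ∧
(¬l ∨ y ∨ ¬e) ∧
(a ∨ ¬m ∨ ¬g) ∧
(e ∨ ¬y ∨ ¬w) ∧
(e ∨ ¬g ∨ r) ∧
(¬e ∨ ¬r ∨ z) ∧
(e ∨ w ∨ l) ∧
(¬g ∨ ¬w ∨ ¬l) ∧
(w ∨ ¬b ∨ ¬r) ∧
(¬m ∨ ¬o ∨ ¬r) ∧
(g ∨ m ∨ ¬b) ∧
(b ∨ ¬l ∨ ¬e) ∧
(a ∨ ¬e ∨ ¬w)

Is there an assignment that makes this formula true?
No

No, the formula is not satisfiable.

No assignment of truth values to the variables can make all 72 clauses true simultaneously.

The formula is UNSAT (unsatisfiable).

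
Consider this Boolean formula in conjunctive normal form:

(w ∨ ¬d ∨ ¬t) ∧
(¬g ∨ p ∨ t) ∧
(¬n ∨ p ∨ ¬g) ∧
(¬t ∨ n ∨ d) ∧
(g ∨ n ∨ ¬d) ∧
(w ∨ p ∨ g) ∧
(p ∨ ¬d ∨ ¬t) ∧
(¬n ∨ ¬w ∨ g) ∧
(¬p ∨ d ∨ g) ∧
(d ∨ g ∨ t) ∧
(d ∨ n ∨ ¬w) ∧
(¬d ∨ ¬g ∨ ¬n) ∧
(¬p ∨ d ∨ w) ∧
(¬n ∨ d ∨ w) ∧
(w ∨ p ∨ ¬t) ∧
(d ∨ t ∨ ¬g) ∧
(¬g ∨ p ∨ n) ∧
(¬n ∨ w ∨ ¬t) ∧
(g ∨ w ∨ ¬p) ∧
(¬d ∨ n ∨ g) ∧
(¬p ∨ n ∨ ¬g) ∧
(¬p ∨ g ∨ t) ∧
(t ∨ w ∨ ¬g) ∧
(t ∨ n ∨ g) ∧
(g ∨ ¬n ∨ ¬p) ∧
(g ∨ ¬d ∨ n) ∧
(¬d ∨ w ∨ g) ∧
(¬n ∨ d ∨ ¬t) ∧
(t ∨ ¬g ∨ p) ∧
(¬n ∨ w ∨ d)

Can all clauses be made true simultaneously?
No

No, the formula is not satisfiable.

No assignment of truth values to the variables can make all 30 clauses true simultaneously.

The formula is UNSAT (unsatisfiable).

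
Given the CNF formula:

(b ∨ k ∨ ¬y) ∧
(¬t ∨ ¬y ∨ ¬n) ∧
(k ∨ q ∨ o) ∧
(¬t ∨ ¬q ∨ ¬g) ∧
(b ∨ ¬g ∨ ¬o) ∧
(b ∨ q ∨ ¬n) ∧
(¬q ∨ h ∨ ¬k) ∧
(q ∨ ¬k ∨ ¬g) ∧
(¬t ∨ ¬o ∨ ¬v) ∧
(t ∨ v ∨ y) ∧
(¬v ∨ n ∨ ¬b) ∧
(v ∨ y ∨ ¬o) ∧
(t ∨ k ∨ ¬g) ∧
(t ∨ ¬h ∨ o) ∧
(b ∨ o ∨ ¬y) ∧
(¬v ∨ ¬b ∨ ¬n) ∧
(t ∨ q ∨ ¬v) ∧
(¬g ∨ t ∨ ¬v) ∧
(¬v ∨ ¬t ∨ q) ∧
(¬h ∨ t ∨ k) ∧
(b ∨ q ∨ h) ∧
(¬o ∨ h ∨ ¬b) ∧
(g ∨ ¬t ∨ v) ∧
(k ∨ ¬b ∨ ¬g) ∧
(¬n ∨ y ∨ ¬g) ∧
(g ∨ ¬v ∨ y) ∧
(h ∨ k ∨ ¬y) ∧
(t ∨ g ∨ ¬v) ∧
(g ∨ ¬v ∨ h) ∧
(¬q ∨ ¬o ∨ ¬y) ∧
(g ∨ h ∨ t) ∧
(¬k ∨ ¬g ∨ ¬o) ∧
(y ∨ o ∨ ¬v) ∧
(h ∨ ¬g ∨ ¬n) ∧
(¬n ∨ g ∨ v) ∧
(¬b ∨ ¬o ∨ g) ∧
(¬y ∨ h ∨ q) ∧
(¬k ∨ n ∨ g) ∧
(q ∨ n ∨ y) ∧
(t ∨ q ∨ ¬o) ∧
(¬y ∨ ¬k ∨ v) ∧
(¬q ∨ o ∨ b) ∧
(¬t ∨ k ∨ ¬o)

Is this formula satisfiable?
No

No, the formula is not satisfiable.

No assignment of truth values to the variables can make all 43 clauses true simultaneously.

The formula is UNSAT (unsatisfiable).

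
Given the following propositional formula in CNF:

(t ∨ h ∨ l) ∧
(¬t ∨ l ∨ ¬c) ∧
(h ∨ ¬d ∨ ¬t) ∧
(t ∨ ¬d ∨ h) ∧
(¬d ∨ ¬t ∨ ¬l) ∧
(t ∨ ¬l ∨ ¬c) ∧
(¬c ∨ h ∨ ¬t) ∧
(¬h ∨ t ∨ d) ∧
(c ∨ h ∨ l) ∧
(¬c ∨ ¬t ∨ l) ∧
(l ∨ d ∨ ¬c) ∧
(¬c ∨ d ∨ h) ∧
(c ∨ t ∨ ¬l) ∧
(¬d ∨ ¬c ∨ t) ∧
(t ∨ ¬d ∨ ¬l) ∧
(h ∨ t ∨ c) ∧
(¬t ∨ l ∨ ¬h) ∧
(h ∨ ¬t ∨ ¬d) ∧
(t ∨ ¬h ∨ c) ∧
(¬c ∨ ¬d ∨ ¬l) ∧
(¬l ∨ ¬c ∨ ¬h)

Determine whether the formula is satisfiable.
Yes

Yes, the formula is satisfiable.

One satisfying assignment is: t=True, d=False, l=True, c=False, h=False

Verification: With this assignment, all 21 clauses evaluate to true.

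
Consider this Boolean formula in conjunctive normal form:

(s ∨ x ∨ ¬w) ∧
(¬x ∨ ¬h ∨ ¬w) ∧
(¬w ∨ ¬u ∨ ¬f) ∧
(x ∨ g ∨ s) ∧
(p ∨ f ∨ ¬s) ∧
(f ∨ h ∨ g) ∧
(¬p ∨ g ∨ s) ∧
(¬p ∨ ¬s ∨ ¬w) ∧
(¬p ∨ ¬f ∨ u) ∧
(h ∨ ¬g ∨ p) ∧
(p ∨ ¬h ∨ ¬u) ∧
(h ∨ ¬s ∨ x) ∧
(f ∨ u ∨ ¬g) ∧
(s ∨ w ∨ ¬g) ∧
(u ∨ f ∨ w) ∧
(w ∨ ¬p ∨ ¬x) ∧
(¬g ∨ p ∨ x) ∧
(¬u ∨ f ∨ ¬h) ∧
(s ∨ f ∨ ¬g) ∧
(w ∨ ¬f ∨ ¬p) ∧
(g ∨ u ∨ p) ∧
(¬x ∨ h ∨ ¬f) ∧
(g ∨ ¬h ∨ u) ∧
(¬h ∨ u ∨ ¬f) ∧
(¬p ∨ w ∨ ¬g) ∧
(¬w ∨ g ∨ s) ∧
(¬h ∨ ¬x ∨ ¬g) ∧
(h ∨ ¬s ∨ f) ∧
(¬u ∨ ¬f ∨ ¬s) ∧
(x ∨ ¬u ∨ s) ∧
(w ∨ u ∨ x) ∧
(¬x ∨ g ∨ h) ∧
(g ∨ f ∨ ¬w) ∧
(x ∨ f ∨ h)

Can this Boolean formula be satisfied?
No

No, the formula is not satisfiable.

No assignment of truth values to the variables can make all 34 clauses true simultaneously.

The formula is UNSAT (unsatisfiable).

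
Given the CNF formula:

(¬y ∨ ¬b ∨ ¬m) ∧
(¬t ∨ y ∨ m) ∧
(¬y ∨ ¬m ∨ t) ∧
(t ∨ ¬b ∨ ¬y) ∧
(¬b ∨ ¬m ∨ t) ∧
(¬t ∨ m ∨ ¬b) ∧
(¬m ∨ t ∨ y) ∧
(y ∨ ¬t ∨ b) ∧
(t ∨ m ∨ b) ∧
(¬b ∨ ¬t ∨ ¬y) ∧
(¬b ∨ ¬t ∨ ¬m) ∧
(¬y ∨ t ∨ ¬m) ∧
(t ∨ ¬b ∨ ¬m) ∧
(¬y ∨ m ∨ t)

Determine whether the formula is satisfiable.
Yes

Yes, the formula is satisfiable.

One satisfying assignment is: y=False, b=True, t=False, m=False

Verification: With this assignment, all 14 clauses evaluate to true.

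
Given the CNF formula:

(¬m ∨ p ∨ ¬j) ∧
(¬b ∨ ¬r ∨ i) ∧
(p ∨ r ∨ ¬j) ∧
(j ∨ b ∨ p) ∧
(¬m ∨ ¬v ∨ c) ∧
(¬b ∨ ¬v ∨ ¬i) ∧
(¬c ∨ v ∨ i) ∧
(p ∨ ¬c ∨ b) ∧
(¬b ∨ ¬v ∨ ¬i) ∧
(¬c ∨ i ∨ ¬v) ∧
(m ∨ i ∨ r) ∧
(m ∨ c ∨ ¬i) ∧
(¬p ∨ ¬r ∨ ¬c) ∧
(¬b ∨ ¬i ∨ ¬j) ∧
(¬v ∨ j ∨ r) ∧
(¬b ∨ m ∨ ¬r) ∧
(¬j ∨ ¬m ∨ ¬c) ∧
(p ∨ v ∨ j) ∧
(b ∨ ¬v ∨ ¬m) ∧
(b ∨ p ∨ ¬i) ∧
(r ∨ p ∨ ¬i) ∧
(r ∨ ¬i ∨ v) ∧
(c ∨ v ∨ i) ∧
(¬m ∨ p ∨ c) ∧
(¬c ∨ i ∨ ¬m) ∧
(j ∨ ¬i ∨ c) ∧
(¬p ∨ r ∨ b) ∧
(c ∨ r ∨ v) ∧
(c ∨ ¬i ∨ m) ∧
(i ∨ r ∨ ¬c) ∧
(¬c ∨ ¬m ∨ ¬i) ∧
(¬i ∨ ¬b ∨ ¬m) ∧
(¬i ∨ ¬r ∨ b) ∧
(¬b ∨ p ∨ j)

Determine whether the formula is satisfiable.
Yes

Yes, the formula is satisfiable.

One satisfying assignment is: r=True, b=False, j=False, v=True, m=False, i=False, c=False, p=True

Verification: With this assignment, all 34 clauses evaluate to true.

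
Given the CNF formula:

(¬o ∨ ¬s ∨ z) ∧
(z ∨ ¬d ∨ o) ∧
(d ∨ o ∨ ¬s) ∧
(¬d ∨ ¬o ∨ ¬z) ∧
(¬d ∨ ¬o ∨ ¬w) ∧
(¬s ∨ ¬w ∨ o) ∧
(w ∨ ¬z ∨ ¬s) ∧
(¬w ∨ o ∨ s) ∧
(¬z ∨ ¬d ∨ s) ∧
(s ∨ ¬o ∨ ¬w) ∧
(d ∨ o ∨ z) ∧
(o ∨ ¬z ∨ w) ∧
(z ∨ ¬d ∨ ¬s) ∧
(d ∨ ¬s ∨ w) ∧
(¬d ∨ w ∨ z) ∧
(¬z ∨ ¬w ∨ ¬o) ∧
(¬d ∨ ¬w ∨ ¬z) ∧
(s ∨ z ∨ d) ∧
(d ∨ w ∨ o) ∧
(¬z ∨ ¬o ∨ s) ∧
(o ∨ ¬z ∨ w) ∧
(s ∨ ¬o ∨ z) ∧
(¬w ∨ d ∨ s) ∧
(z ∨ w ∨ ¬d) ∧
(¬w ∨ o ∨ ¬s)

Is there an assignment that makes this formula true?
No

No, the formula is not satisfiable.

No assignment of truth values to the variables can make all 25 clauses true simultaneously.

The formula is UNSAT (unsatisfiable).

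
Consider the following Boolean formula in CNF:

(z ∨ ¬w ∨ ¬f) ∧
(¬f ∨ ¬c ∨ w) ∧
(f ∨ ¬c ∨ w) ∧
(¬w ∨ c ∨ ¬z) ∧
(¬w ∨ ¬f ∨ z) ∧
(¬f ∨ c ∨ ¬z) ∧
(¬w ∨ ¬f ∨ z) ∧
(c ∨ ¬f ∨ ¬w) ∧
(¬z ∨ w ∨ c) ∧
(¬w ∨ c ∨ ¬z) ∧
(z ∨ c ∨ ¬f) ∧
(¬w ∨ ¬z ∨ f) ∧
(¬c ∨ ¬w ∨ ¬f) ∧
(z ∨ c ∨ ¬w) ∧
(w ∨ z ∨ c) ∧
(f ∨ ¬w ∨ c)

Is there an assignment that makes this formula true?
Yes

Yes, the formula is satisfiable.

One satisfying assignment is: c=True, f=False, z=False, w=True

Verification: With this assignment, all 16 clauses evaluate to true.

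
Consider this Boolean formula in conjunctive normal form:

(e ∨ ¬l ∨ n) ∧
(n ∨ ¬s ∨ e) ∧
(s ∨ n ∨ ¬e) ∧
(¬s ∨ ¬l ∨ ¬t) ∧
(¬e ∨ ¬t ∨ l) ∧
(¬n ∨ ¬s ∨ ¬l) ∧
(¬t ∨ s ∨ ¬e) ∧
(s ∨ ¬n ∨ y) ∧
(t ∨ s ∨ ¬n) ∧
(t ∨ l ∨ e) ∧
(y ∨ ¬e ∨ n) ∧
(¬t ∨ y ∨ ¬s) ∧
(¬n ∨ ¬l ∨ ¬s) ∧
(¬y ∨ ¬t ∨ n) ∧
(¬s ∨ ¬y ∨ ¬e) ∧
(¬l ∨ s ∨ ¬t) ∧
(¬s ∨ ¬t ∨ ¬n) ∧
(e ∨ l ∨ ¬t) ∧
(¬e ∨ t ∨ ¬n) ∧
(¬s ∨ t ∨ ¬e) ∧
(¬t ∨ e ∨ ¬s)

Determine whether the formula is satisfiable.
No

No, the formula is not satisfiable.

No assignment of truth values to the variables can make all 21 clauses true simultaneously.

The formula is UNSAT (unsatisfiable).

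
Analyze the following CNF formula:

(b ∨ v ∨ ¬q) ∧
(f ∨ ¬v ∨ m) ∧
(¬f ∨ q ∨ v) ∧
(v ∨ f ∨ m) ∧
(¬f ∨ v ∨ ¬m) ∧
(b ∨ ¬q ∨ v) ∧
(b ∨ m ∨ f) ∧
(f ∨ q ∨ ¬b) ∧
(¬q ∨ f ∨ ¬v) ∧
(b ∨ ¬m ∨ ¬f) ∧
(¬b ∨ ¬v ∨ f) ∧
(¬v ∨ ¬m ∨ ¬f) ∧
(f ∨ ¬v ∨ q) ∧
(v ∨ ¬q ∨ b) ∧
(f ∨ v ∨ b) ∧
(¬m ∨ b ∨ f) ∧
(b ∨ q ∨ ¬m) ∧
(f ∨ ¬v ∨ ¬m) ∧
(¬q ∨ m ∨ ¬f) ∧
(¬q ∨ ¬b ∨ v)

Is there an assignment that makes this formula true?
Yes

Yes, the formula is satisfiable.

One satisfying assignment is: v=True, q=False, b=False, m=False, f=True

Verification: With this assignment, all 20 clauses evaluate to true.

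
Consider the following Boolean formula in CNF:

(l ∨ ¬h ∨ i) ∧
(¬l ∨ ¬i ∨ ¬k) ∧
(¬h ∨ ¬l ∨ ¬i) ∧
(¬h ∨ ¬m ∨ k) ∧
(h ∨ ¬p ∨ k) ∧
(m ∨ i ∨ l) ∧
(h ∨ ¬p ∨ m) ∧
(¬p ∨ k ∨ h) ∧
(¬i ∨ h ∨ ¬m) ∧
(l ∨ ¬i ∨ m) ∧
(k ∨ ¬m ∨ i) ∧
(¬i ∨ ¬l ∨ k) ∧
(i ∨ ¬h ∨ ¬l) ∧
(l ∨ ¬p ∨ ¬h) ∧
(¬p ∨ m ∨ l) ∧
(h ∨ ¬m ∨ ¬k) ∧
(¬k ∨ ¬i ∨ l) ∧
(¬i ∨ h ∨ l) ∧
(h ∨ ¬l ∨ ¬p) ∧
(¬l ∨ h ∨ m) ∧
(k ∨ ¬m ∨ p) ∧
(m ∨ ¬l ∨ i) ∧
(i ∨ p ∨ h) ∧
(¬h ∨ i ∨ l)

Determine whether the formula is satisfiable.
No

No, the formula is not satisfiable.

No assignment of truth values to the variables can make all 24 clauses true simultaneously.

The formula is UNSAT (unsatisfiable).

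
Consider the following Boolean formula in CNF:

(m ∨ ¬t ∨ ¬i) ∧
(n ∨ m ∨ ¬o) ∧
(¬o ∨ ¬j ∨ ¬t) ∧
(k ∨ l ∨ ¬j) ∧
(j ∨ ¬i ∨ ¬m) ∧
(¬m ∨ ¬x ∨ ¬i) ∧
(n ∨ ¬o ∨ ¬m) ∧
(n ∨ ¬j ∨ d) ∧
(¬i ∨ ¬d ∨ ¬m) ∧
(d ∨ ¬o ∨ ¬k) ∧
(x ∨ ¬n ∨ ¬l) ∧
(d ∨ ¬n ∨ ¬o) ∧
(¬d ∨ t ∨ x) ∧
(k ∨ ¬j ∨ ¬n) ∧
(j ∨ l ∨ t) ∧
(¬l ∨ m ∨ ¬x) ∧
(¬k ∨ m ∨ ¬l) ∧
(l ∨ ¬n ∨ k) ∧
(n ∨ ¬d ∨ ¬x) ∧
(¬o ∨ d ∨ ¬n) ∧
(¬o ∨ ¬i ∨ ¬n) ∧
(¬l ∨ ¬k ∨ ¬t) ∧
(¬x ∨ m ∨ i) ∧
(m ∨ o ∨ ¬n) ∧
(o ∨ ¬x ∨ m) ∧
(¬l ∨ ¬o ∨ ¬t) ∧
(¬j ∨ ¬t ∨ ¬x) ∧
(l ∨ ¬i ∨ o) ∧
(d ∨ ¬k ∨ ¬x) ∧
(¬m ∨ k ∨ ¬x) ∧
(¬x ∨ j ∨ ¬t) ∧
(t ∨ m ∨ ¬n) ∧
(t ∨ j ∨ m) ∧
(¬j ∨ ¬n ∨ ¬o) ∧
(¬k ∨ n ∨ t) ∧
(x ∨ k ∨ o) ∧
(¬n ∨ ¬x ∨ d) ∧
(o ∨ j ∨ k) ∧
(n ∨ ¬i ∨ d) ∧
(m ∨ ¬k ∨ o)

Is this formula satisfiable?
Yes

Yes, the formula is satisfiable.

One satisfying assignment is: i=False, n=True, x=False, d=False, o=False, l=False, m=True, k=True, j=False, t=True

Verification: With this assignment, all 40 clauses evaluate to true.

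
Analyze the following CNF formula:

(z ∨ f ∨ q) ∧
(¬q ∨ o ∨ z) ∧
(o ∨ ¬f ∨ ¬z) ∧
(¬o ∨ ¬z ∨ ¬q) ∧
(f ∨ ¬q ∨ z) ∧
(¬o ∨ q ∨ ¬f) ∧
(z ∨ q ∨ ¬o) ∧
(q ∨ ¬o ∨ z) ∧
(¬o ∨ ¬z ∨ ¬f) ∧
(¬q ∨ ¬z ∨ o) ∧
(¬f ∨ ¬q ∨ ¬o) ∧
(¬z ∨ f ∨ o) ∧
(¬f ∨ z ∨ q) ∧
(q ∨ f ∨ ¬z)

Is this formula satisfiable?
No

No, the formula is not satisfiable.

No assignment of truth values to the variables can make all 14 clauses true simultaneously.

The formula is UNSAT (unsatisfiable).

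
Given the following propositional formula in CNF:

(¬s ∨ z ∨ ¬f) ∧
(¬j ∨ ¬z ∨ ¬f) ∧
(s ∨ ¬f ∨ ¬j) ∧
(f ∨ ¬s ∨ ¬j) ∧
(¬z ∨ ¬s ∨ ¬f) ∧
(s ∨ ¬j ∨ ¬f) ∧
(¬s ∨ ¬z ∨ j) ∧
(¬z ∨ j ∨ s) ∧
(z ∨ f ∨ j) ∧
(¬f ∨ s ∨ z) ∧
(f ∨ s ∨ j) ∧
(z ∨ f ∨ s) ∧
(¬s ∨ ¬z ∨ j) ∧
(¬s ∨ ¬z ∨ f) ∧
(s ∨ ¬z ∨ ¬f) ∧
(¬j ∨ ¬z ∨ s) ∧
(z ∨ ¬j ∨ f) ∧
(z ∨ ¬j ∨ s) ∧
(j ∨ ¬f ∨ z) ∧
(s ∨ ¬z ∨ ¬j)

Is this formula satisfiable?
No

No, the formula is not satisfiable.

No assignment of truth values to the variables can make all 20 clauses true simultaneously.

The formula is UNSAT (unsatisfiable).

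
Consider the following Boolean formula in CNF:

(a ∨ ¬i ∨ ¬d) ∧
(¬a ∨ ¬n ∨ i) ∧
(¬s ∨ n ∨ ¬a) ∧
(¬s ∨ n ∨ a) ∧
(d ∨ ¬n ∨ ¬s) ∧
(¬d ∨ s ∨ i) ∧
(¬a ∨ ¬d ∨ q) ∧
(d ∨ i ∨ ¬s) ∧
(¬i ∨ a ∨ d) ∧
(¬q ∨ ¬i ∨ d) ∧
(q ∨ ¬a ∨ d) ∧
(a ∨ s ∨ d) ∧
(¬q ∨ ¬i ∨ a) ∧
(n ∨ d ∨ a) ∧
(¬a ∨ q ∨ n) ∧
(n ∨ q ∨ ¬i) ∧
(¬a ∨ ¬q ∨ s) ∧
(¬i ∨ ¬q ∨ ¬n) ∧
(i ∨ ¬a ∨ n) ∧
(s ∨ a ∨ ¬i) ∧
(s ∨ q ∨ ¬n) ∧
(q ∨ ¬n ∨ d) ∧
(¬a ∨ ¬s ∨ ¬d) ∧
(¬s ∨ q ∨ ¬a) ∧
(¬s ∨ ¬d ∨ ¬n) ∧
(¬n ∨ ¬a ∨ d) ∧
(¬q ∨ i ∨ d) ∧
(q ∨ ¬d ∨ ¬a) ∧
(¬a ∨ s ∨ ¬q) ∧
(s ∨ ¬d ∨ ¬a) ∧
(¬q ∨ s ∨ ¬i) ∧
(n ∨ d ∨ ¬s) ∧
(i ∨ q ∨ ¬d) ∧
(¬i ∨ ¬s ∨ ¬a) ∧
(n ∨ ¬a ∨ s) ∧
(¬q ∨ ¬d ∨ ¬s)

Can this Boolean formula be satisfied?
No

No, the formula is not satisfiable.

No assignment of truth values to the variables can make all 36 clauses true simultaneously.

The formula is UNSAT (unsatisfiable).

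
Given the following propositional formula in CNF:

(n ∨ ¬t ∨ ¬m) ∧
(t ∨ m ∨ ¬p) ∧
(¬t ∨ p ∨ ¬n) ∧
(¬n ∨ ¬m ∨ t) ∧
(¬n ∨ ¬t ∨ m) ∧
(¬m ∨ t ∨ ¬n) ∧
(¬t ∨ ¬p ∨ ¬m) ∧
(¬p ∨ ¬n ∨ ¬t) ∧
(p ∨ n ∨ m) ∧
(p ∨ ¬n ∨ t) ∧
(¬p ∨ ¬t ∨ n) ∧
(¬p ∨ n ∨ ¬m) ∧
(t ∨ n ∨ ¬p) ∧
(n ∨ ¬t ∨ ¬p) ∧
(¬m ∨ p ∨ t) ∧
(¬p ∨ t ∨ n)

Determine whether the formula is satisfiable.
No

No, the formula is not satisfiable.

No assignment of truth values to the variables can make all 16 clauses true simultaneously.

The formula is UNSAT (unsatisfiable).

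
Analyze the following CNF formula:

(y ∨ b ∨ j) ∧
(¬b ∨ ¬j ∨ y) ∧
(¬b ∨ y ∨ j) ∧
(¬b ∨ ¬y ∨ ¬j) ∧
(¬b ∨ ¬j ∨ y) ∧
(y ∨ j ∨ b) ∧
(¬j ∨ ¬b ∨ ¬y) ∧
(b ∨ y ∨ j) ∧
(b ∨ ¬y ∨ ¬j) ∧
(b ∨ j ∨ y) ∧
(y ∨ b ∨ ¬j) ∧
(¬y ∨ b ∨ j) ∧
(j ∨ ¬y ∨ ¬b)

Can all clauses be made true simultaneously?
No

No, the formula is not satisfiable.

No assignment of truth values to the variables can make all 13 clauses true simultaneously.

The formula is UNSAT (unsatisfiable).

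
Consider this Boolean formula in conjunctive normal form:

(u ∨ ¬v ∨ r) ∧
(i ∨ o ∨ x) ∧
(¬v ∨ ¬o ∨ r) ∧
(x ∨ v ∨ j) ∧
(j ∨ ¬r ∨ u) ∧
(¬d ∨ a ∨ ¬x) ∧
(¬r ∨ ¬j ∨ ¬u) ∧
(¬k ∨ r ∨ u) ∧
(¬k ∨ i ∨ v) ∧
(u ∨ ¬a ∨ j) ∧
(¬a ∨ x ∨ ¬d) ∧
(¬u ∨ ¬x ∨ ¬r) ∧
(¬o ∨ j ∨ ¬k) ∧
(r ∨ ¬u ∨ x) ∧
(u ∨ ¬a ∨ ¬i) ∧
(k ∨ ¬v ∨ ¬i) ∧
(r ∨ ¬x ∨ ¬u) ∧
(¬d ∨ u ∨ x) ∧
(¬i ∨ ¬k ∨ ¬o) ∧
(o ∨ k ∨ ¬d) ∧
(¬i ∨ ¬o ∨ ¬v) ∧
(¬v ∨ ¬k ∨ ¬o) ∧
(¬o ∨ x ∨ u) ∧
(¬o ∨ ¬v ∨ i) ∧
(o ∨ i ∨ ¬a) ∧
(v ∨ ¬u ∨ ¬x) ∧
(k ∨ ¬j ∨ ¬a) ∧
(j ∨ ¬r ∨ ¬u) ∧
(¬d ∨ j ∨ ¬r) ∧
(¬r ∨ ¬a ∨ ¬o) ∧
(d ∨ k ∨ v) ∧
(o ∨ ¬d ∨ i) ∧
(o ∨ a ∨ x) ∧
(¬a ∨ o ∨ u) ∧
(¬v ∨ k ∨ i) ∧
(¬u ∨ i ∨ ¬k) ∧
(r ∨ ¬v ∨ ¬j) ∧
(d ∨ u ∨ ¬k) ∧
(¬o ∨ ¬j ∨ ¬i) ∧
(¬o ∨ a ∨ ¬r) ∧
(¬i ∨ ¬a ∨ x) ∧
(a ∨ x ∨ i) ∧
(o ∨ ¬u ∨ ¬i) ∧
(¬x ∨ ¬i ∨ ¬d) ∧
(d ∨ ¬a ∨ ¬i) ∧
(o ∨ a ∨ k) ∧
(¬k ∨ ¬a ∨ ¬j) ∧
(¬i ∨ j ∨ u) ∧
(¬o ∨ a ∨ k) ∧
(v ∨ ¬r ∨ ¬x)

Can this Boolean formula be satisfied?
No

No, the formula is not satisfiable.

No assignment of truth values to the variables can make all 50 clauses true simultaneously.

The formula is UNSAT (unsatisfiable).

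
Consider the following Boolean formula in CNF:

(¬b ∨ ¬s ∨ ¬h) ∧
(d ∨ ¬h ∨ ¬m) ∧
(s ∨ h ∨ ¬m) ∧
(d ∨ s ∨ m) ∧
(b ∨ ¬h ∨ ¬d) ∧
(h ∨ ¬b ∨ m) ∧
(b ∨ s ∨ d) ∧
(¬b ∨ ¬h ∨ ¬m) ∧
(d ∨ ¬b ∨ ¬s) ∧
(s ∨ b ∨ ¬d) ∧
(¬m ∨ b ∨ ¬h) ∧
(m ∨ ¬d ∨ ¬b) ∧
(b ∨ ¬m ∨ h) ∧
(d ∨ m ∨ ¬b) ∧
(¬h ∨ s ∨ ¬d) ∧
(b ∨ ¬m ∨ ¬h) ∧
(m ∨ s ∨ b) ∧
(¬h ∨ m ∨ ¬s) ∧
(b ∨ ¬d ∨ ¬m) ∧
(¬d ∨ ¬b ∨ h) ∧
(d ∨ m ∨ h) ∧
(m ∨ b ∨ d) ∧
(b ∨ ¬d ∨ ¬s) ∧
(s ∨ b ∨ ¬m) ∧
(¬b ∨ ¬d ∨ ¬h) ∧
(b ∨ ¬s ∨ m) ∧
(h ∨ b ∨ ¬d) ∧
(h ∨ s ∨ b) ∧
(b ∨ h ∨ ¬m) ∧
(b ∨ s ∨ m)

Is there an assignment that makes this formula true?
No

No, the formula is not satisfiable.

No assignment of truth values to the variables can make all 30 clauses true simultaneously.

The formula is UNSAT (unsatisfiable).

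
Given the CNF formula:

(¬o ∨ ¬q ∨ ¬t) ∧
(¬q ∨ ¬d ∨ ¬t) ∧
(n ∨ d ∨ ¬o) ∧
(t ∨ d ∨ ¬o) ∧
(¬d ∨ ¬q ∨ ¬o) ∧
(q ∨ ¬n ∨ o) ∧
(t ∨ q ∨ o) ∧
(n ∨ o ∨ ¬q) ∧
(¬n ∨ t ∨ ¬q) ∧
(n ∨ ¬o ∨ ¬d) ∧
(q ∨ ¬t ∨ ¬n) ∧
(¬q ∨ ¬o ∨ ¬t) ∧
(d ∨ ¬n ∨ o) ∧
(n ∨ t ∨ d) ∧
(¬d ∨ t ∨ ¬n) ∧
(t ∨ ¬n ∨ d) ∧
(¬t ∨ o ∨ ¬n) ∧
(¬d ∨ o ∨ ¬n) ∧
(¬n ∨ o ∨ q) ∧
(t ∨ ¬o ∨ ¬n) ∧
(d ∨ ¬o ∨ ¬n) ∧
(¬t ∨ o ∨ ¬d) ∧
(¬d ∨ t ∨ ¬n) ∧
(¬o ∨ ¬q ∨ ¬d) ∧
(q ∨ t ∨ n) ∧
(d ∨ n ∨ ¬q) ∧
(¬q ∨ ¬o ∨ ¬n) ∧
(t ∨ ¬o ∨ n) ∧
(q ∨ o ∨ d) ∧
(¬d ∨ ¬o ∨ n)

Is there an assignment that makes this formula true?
No

No, the formula is not satisfiable.

No assignment of truth values to the variables can make all 30 clauses true simultaneously.

The formula is UNSAT (unsatisfiable).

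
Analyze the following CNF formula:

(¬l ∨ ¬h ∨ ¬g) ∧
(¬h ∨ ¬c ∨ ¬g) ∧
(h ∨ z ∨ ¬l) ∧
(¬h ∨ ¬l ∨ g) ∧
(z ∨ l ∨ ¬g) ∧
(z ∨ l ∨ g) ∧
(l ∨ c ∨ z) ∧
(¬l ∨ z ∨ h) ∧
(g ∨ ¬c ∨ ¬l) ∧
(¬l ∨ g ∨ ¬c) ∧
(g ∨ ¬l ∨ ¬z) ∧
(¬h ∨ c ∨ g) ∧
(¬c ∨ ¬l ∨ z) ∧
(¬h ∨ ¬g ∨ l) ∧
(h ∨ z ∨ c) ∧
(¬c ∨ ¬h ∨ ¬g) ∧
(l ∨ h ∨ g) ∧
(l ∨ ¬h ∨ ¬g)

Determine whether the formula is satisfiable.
Yes

Yes, the formula is satisfiable.

One satisfying assignment is: c=False, h=False, g=True, l=False, z=True

Verification: With this assignment, all 18 clauses evaluate to true.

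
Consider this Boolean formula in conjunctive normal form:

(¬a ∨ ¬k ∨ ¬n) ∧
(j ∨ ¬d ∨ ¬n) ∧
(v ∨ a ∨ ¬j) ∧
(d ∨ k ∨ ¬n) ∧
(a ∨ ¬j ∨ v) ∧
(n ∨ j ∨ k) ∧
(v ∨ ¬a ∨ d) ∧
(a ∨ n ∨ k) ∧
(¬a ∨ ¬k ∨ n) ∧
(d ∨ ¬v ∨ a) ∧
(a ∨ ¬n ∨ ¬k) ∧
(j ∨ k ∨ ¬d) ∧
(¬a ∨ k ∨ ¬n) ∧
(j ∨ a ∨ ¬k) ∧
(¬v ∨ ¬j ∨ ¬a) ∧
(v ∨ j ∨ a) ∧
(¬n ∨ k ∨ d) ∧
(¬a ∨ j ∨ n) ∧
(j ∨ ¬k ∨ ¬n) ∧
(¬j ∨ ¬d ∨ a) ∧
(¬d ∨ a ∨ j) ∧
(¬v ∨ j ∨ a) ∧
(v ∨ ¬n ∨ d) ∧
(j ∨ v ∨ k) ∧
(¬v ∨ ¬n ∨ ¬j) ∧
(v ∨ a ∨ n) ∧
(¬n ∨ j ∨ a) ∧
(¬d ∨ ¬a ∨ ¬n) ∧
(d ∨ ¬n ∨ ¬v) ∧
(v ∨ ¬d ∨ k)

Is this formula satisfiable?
No

No, the formula is not satisfiable.

No assignment of truth values to the variables can make all 30 clauses true simultaneously.

The formula is UNSAT (unsatisfiable).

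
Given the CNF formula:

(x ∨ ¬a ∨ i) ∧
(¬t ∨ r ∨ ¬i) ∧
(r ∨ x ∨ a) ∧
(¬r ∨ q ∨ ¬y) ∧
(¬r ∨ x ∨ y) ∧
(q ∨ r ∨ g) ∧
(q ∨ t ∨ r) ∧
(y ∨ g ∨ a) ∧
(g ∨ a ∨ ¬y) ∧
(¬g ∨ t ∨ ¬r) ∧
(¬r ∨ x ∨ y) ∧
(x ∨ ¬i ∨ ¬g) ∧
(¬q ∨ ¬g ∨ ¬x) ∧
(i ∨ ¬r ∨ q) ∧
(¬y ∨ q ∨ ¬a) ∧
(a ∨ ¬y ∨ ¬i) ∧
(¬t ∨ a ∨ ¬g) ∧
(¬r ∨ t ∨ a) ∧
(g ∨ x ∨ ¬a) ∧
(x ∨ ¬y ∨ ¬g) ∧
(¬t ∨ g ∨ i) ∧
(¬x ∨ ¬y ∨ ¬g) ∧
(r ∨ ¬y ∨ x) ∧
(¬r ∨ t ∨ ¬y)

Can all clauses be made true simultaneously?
Yes

Yes, the formula is satisfiable.

One satisfying assignment is: q=False, x=True, y=False, i=True, a=True, t=False, r=True, g=False

Verification: With this assignment, all 24 clauses evaluate to true.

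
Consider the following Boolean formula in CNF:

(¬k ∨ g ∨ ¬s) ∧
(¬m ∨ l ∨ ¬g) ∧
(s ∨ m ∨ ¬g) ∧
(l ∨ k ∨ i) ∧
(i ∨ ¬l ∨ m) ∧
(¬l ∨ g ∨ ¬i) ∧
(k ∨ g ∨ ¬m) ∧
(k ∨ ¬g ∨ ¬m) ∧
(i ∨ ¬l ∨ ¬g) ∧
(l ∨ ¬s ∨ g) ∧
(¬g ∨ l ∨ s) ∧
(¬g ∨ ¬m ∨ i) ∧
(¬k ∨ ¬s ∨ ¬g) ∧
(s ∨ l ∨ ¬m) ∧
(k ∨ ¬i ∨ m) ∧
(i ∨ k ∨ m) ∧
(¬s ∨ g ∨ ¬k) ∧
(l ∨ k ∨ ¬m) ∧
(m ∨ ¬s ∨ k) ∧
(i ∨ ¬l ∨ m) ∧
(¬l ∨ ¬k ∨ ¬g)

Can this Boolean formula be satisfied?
Yes

Yes, the formula is satisfiable.

One satisfying assignment is: m=False, g=False, l=False, k=True, i=False, s=False

Verification: With this assignment, all 21 clauses evaluate to true.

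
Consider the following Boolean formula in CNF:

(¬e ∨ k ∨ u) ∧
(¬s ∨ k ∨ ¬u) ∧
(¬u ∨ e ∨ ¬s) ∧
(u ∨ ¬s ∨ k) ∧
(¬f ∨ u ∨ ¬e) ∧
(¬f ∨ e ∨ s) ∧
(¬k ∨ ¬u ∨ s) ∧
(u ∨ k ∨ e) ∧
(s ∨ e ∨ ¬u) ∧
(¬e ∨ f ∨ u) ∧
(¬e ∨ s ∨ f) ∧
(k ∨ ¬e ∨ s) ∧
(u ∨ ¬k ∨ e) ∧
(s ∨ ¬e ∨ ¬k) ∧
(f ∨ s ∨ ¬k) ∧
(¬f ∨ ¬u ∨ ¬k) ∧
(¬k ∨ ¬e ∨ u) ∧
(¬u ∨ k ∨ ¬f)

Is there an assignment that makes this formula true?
Yes

Yes, the formula is satisfiable.

One satisfying assignment is: f=False, k=True, u=True, e=True, s=True

Verification: With this assignment, all 18 clauses evaluate to true.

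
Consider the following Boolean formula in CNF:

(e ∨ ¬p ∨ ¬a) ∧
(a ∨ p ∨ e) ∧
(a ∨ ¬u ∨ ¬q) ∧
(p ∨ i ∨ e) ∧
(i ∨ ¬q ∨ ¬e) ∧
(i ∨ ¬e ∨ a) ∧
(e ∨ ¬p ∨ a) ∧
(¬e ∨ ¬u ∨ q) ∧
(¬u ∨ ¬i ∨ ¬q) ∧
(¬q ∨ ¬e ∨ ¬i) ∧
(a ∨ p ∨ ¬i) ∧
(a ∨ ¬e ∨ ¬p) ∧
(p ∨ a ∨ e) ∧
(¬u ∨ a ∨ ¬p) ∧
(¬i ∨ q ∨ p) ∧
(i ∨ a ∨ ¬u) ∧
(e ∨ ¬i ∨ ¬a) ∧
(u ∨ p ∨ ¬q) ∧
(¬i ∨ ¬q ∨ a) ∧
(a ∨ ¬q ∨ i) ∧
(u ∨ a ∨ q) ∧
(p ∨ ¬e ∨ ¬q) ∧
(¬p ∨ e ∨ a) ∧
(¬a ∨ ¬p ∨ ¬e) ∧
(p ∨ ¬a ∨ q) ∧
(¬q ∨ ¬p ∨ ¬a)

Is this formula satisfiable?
No

No, the formula is not satisfiable.

No assignment of truth values to the variables can make all 26 clauses true simultaneously.

The formula is UNSAT (unsatisfiable).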